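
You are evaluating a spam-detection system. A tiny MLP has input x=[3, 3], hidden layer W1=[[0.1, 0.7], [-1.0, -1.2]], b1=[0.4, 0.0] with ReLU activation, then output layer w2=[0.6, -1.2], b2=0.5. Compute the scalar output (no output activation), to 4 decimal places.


z1[0] = (0.1)·(3) + (0.7)·(3) + 0.4 = 2.8
z1[1] = (-1.0)·(3) + (-1.2)·(3) + 0.0 = -6.6
h = ReLU(z1) = [2.8, 0.0]
output = (0.6)·(2.8) + (-1.2)·(0.0) + 0.5 = 2.18

2.18


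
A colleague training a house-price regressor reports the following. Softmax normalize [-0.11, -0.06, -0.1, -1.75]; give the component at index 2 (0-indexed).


Exponentials: e^-0.11=0.8958, e^-0.06=0.9418, e^-0.1=0.9048, e^-1.75=0.1738
Sum = 2.9162
Softmax = [0.3072, 0.3229, 0.3103, 0.0596]
p[2] = 0.9048/2.9162 = 0.3103

0.3103


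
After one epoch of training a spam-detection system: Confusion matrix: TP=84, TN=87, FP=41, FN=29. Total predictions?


Total = TP + TN + FP + FN
= 84 + 87 + 41 + 29
= 241
(Predicted positive: 125, predicted negative: 116)

241


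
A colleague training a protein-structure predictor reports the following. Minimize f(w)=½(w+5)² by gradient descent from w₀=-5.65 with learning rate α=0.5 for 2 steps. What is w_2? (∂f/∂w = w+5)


step 1: grad = -5.65+5 = -0.65; w = -5.65 - 0.5·(-0.65) = -5.325
step 2: grad = -5.325+5 = -0.325; w = -5.325 - 0.5·(-0.325) = -5.1625

-5.1625


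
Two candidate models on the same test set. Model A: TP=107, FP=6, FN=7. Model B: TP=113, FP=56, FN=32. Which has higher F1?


Model A: P=107/113=0.9469, R=107/114=0.9386, F1=2PR/(P+R)=2TP/(2TP+FP+FN)=214/227=0.9427
Model B: P=113/169=0.6686, R=113/145=0.7793, F1=2PR/(P+R)=2TP/(2TP+FP+FN)=226/314=0.7197
0.9427 > 0.7197 → Model A

Model A


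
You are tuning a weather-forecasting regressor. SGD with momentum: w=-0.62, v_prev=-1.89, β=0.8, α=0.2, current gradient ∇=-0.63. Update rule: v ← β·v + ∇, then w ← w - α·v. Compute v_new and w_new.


v_new = 0.8·-1.89 - 0.63 = -1.512 - 0.63 = -2.142
w_new = -0.62 - 0.2·-2.142 = -0.62 + 0.4284 = -0.1916

v_new=-2.142, w_new=-0.1916


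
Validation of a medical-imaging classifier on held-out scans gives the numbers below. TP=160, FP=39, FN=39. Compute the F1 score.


Precision = 160/199 = 0.804
Recall = 160/199 = 0.804
F1 = 2·P·R/(P+R) = 2·TP/(2·TP+FP+FN) = 320/(320+39+39) = 320/398 = 0.804

0.804


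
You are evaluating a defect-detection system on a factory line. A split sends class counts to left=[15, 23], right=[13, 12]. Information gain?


Parent = [28, 35], H_parent = 0.9911
H_left = 0.9678 (n=38), H_right = 0.9988 (n=25)
H_children = (38/63)·0.9678 + (25/63)·0.9988 = 0.9801
IG = 0.9911 - 0.9801 = 0.011

0.011


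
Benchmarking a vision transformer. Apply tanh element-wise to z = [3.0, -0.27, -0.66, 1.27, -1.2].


tanh(3.0) = 0.9951
tanh(-0.27) = -0.2636
tanh(-0.66) = -0.5784
tanh(1.27) = 0.8538
tanh(-1.2) = -0.8337
result = [0.9951, -0.2636, -0.5784, 0.8538, -0.8337]

[0.9951, -0.2636, -0.5784, 0.8538, -0.8337]


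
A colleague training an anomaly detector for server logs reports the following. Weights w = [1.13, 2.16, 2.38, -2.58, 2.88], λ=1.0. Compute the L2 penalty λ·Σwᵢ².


‖w‖₂² = (1.13)² + (2.16)² + (2.38)² + (-2.58)² + (2.88)²
     = 1.2769 + 4.6656 + 5.6644 + 6.6564 + 8.2944
     = 26.5577
λ·‖w‖₂² = 1.0·26.5577 = 26.5577

26.5577


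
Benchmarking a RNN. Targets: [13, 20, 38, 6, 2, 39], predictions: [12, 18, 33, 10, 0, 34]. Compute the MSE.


Squared errors: (13-12)²=1, (20-18)²=4, (38-33)²=25, (6-10)²=16, (2-0)²=4, (39-34)²=25
Sum = 75
MSE = 75/6 = 25/2

25/2


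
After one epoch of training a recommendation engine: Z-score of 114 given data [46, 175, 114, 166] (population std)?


μ = 125.25, σ = 51.3389
z = (114 - 125.25)/51.3389 = -0.2191

-0.2191


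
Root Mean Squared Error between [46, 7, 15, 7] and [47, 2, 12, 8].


MSE = 36/4 = 9
RMSE = √(36/4) = 3.0

3.0


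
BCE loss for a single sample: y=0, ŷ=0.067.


BCE = -[y·ln(p) + (1-y)·ln(1-p)]
= -0 - 1·ln(1-0.067)
= -ln(0.933) = 0.0694

0.0694


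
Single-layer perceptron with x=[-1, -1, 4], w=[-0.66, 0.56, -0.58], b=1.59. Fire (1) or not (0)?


z = (-1)·(-0.66) + (-1)·(0.56) + (4)·(-0.58) + 1.59
  = -0.63
step(z) = 0 (z<0)

0


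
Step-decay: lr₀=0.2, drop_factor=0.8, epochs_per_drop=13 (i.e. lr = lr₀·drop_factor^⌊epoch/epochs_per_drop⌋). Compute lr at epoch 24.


n_drops = ⌊24/13⌋ = 1
lr = 0.2·0.8^1 = 0.2·0.8 = 0.16

0.16


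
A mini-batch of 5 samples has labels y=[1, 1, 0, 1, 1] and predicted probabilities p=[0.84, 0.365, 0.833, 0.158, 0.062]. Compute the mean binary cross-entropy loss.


L[0] = -ln(0.84) = 0.1744
L[1] = -ln(0.365) = 1.0079
L[2] = -ln(1-0.833) = -ln(0.167) = 1.7898
L[3] = -ln(0.158) = 1.8452
L[4] = -ln(0.062) = 2.7806
mean = (0.1744 + 1.0079 + 1.7898 + 1.8452 + 2.7806)/5 = 1.5196

1.5196


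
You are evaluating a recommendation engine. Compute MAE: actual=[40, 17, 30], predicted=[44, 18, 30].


Absolute errors: |40-44|=4, |17-18|=1, |30-30|=0
Sum = 5
MAE = 5/3 = 5/3

5/3


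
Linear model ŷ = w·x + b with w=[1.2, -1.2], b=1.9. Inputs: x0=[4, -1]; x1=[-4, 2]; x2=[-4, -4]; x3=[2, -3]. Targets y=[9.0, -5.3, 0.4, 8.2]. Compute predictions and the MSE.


ŷ0 = (1.2)·(4) + (-1.2)·(-1) + 1.9 = 7.9
ŷ1 = (1.2)·(-4) + (-1.2)·(2) + 1.9 = -5.3
ŷ2 = (1.2)·(-4) + (-1.2)·(-4) + 1.9 = 1.9
ŷ3 = (1.2)·(2) + (-1.2)·(-3) + 1.9 = 7.9
errors² = [1.21, 0.0, 2.25, 0.09]
MSE = 3.5500/4 = 0.8875

0.8875


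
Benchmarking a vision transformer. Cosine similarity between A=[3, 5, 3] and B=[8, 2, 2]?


A·B = 3·8 + 5·2 + 3·2 = 40
‖A‖ = √43 = 6.5574, ‖B‖ = √72 = 8.4853
cos = 40/(√43·√72) = 40/√3096 = 0.7189

0.7189


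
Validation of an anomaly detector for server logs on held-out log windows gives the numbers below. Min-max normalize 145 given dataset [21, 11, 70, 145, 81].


min=11, max=145
(145-11)/(145-11) = 134/134 = 1.0

1.0


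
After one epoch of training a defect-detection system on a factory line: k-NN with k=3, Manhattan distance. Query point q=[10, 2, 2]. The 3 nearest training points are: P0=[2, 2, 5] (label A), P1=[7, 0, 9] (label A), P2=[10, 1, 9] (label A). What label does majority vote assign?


d(q,P0) = 11  (label A)
d(q,P1) = 12  (label A)
d(q,P2) = 8  (label A)
Votes: A=3, B=0
Majority → A

A


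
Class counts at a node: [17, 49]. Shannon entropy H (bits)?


Probabilities: [17/66, 49/66] ≈ [0.2576, 0.7424]
H = -((17/66)·log₂(17/66) + (49/66)·log₂(49/66))
  = 0.8231 bits

0.8231 bits


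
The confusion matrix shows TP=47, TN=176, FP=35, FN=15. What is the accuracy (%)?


Accuracy = (TP+TN)/(TP+TN+FP+FN)
= (47+176)/(273)
= 223/273 = 81.68%

81.68%


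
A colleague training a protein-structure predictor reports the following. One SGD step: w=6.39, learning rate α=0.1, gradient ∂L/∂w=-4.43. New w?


w_new = w - α·∇
= 6.39 - 0.1·-4.43
= 6.39 + 0.443
= 6.833

6.833


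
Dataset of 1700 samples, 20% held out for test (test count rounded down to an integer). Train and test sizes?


Test = ⌊1700·20/100⌋ = 340
Train = 1700 - 340 = 1360

Train: 1360, Test: 340


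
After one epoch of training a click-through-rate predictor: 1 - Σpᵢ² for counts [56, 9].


Probabilities: [56/65, 9/65] ≈ [0.8615, 0.1385]
Σpᵢ² = (3136 + 81)/65² = 3217/4225
Gini = 1 - Σpᵢ² = 1 - 3217/4225 = 0.2386

0.2386


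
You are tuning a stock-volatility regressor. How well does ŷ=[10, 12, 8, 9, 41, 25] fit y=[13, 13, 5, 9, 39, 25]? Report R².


ȳ = 17.3333
SS_res = Σ(y-ŷ)² = 23
SS_tot = Σ(y-ȳ)² = 787.33
R² = 1 - SS_res/SS_tot = 1 - 0.0292 = 0.9708

0.9708


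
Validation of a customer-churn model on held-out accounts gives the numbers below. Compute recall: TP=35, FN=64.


Recall = TP/(TP+FN)
= 35/(35+64)
= 35/99 = 35.35%

35.35%


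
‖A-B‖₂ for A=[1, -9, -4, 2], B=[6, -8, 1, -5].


d = √((1-6)² + (-9+ 8)² + (-4-1)² + (2+ 5)²)
  = √(25 + 1 + 25 + 49)
  = √100 = 10.0

10.0


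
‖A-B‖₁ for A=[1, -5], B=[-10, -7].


d = |1+ 10| + |-5+ 7|
  = 11 + 2
  = 13

13


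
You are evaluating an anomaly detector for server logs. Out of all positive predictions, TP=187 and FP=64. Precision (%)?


Precision = TP/(TP+FP)
= 187/(187+64)
= 187/251 = 74.5%

74.5%


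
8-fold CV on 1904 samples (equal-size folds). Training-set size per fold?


Fold size = 1904/8 = 238
Training per fold = 1904 - 238 = 1666

1666


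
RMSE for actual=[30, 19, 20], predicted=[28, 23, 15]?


MSE = 45/3 = 15
RMSE = √(45/3) = 3.873

3.873


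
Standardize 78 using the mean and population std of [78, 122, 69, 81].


μ = 87.5, σ = 20.4022
z = (78 - 87.5)/20.4022 = -0.4656

-0.4656


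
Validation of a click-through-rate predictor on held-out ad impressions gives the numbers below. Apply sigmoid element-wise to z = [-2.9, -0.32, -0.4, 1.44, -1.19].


σ(-2.9) = 1/(1+e^2.9) = 0.0522
σ(-0.32) = 1/(1+e^0.32) = 0.4207
σ(-0.4) = 1/(1+e^0.4) = 0.4013
σ(1.44) = 1/(1+e^-1.44) = 0.8085
σ(-1.19) = 1/(1+e^1.19) = 0.2333
result = [0.0522, 0.4207, 0.4013, 0.8085, 0.2333]

[0.0522, 0.4207, 0.4013, 0.8085, 0.2333]


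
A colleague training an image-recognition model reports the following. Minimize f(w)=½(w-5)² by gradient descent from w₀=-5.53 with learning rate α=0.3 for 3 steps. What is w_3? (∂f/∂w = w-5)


step 1: grad = -5.53-5 = -10.53; w = -5.53 - 0.3·(-10.53) = -2.371
step 2: grad = -2.371-5 = -7.371; w = -2.371 - 0.3·(-7.371) = -0.1597
step 3: grad = -0.1597-5 = -5.1597; w = -0.1597 - 0.3·(-5.1597) = 1.38821

1.38821


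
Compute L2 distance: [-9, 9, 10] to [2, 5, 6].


d = √((-9-2)² + (9-5)² + (10-6)²)
  = √(121 + 16 + 16)
  = √153 = 12.3693

12.3693


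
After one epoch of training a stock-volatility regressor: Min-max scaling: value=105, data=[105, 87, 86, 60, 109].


min=60, max=109
(105-60)/(109-60) = 45/49 = 0.9184

0.9184


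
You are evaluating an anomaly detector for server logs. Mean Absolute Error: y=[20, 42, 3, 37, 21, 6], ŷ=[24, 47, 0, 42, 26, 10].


Absolute errors: |20-24|=4, |42-47|=5, |3-0|=3, |37-42|=5, |21-26|=5, |6-10|=4
Sum = 26
MAE = 26/6 = 13/3

13/3


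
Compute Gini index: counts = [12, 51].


Probabilities: [12/63, 51/63] ≈ [0.1905, 0.8095]
Σpᵢ² = (144 + 2601)/63² = 2745/3969
Gini = 1 - Σpᵢ² = 1 - 2745/3969 = 0.3084

0.3084


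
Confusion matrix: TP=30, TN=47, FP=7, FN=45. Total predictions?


Total = TP + TN + FP + FN
= 30 + 47 + 7 + 45
= 129
(Predicted positive: 37, predicted negative: 92)

129


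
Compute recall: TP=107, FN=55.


Recall = TP/(TP+FN)
= 107/(107+55)
= 107/162 = 66.05%

66.05%


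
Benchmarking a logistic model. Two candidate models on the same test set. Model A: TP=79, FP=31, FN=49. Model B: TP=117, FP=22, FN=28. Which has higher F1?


Model A: P=79/110=0.7182, R=79/128=0.6172, F1=2PR/(P+R)=2TP/(2TP+FP+FN)=158/238=0.6639
Model B: P=117/139=0.8417, R=117/145=0.8069, F1=2PR/(P+R)=2TP/(2TP+FP+FN)=234/284=0.8239
0.6639 < 0.8239 → Model B

Model B


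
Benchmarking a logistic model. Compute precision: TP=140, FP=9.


Precision = TP/(TP+FP)
= 140/(140+9)
= 140/149 = 93.96%

93.96%


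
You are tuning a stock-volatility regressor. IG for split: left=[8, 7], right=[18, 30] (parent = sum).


Parent = [26, 37], H_parent = 0.9779
H_left = 0.9968 (n=15), H_right = 0.9544 (n=48)
H_children = (15/63)·0.9968 + (48/63)·0.9544 = 0.9645
IG = 0.9779 - 0.9645 = 0.0134

0.0134


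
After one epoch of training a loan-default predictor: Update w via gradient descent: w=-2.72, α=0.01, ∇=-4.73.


w_new = w - α·∇
= -2.72 - 0.01·-4.73
= -2.72 + 0.0473
= -2.6727

-2.6727


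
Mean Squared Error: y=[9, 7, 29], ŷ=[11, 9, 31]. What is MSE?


Squared errors: (9-11)²=4, (7-9)²=4, (29-31)²=4
Sum = 12
MSE = 12/3 = 4

4


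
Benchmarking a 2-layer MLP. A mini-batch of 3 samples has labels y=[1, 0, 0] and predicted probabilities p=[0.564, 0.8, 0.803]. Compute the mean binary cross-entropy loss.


L[0] = -ln(0.564) = 0.5727
L[1] = -ln(1-0.8) = -ln(0.2) = 1.6094
L[2] = -ln(1-0.803) = -ln(0.197) = 1.6246
mean = (0.5727 + 1.6094 + 1.6246)/3 = 1.2689

1.2689


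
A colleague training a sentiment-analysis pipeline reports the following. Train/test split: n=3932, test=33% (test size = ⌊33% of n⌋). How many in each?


Test = ⌊3932·33/100⌋ = 1297
Train = 3932 - 1297 = 2635

Train: 2635, Test: 1297


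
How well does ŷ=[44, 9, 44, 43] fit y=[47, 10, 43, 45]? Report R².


ȳ = 36.25
SS_res = Σ(y-ŷ)² = 15
SS_tot = Σ(y-ȳ)² = 926.75
R² = 1 - SS_res/SS_tot = 1 - 0.0162 = 0.9838

0.9838


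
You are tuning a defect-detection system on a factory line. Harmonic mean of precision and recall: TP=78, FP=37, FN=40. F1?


Precision = 78/115 = 0.6783
Recall = 78/118 = 0.661
F1 = 2·P·R/(P+R) = 2·TP/(2·TP+FP+FN) = 156/(156+37+40) = 156/233 = 0.6695

0.6695


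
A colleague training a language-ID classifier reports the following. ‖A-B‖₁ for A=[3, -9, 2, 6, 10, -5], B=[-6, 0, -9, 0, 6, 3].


d = |3+ 6| + |-9-0| + |2+ 9| + |6-0| + |10-6| + |-5-3|
  = 9 + 9 + 11 + 6 + 4 + 8
  = 47

47


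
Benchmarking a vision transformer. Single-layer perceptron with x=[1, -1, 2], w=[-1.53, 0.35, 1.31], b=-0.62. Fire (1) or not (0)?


z = (1)·(-1.53) + (-1)·(0.35) + (2)·(1.31) - 0.62
  = 0.12
step(z) = 1 (z≥0)

1


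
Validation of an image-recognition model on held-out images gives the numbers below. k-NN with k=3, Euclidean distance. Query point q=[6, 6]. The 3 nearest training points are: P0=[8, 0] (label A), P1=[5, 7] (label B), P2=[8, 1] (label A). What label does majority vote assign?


d(q,P0) = 6.3246  (label A)
d(q,P1) = 1.4142  (label B)
d(q,P2) = 5.3852  (label A)
Votes: A=2, B=1
Majority → A

A


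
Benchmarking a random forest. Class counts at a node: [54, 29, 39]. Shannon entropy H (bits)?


Probabilities: [54/122, 29/122, 39/122] ≈ [0.4426, 0.2377, 0.3197]
H = -((54/122)·log₂(54/122) + (29/122)·log₂(29/122) + (39/122)·log₂(39/122))
  = 1.5391 bits

1.5391 bits


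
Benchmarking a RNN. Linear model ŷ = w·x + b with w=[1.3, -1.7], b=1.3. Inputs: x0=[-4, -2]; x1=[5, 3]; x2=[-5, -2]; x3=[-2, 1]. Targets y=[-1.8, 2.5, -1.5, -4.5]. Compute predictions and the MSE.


ŷ0 = (1.3)·(-4) + (-1.7)·(-2) + 1.3 = -0.5
ŷ1 = (1.3)·(5) + (-1.7)·(3) + 1.3 = 2.7
ŷ2 = (1.3)·(-5) + (-1.7)·(-2) + 1.3 = -1.8
ŷ3 = (1.3)·(-2) + (-1.7)·(1) + 1.3 = -3.0
errors² = [1.69, 0.04, 0.09, 2.25]
MSE = 4.0700/4 = 1.0175

1.0175


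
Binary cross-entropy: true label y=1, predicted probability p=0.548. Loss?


BCE = -[y·ln(p) + (1-y)·ln(1-p)]
= -1·ln(0.548) - 0
= -ln(0.548) = 0.6015

0.6015


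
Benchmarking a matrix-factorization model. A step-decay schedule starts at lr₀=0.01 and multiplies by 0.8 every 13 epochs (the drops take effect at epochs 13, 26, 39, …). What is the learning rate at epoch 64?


n_drops = ⌊64/13⌋ = 4
lr = 0.01·0.8^4 = 0.01·0.4096 = 0.004096

0.004096


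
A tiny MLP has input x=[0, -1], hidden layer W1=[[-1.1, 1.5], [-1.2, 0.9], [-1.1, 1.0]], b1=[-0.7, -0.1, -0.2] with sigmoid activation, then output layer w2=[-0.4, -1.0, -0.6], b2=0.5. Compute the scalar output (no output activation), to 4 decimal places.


z1[0] = (-1.1)·(0) + (1.5)·(-1) - 0.7 = -2.2
z1[1] = (-1.2)·(0) + (0.9)·(-1) - 0.1 = -1.0
z1[2] = (-1.1)·(0) + (1.0)·(-1) - 0.2 = -1.2
h = sigmoid(z1) = [0.0998, 0.2689, 0.2315]
output = (-0.4)·(0.0998) + (-1.0)·(0.2689) + (-0.6)·(0.2315) + 0.5 = 0.0523

0.0523


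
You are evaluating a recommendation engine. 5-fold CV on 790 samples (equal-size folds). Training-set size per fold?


Fold size = 790/5 = 158
Training per fold = 790 - 158 = 632

632


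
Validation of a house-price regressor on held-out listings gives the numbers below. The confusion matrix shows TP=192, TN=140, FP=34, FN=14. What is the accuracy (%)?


Accuracy = (TP+TN)/(TP+TN+FP+FN)
= (192+140)/(380)
= 332/380 = 87.37%

87.37%


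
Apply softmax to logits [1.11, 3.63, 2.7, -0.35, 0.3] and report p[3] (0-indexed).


Exponentials: e^1.11=3.0344, e^3.63=37.7128, e^2.7=14.8797, e^-0.35=0.7047, e^0.3=1.3499
Sum = 57.6815
Softmax = [0.0526, 0.6538, 0.258, 0.0122, 0.0234]
p[3] = 0.7047/57.6815 = 0.0122

0.0122


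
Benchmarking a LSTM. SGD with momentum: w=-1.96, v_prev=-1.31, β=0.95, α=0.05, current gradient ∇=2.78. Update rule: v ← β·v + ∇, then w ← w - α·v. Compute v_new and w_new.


v_new = 0.95·-1.31 + 2.78 = -1.2445 + 2.78 = 1.5355
w_new = -1.96 - 0.05·1.5355 = -1.96 - 0.076775 = -2.036775

v_new=1.5355, w_new=-2.036775


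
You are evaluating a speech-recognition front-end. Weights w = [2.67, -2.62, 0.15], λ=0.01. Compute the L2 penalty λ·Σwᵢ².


‖w‖₂² = (2.67)² + (-2.62)² + (0.15)²
     = 7.1289 + 6.8644 + 0.0225
     = 14.0158
λ·‖w‖₂² = 0.01·14.0158 = 0.140158

0.140158


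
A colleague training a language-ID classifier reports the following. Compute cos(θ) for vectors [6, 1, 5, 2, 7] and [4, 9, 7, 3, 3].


A·B = 6·4 + 1·9 + 5·7 + 2·3 + 7·3 = 95
‖A‖ = √115 = 10.7238, ‖B‖ = √164 = 12.8062
cos = 95/(√115·√164) = 95/√18860 = 0.6918

0.6918


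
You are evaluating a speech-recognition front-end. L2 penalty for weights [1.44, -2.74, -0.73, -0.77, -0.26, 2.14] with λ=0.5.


‖w‖₂² = (1.44)² + (-2.74)² + (-0.73)² + (-0.77)² + (-0.26)² + (2.14)²
     = 2.0736 + 7.5076 + 0.5329 + 0.5929 + 0.0676 + 4.5796
     = 15.3542
λ·‖w‖₂² = 0.5·15.3542 = 7.6771

7.6771


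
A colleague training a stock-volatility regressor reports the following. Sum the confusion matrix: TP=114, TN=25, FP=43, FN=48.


Total = TP + TN + FP + FN
= 114 + 25 + 43 + 48
= 230
(Predicted positive: 157, predicted negative: 73)

230


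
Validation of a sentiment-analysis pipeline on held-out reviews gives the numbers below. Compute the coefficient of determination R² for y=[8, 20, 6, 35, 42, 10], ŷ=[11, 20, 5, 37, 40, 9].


ȳ = 20.1667
SS_res = Σ(y-ŷ)² = 19
SS_tot = Σ(y-ȳ)² = 1148.83
R² = 1 - SS_res/SS_tot = 1 - 0.0165 = 0.9835

0.9835


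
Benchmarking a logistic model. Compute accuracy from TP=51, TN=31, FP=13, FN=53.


Accuracy = (TP+TN)/(TP+TN+FP+FN)
= (51+31)/(148)
= 82/148 = 55.41%

55.41%


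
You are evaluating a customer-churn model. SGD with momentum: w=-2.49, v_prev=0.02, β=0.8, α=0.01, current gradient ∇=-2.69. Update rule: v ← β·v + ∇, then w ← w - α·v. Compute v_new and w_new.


v_new = 0.8·0.02 - 2.69 = 0.016 - 2.69 = -2.674
w_new = -2.49 - 0.01·-2.674 = -2.49 + 0.02674 = -2.46326

v_new=-2.674, w_new=-2.46326


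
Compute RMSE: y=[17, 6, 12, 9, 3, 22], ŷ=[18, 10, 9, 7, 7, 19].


MSE = 55/6 = 9.1667
RMSE = √(55/6) = 3.0277

3.0277


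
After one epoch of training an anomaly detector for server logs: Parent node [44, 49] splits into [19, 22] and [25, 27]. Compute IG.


Parent = [44, 49], H_parent = 0.9979
H_left = 0.9961 (n=41), H_right = 0.9989 (n=52)
H_children = (41/93)·0.9961 + (52/93)·0.9989 = 0.9977
IG = 0.9979 - 0.9977 = 0.0002

0.0002


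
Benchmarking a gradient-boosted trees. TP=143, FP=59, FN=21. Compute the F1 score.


Precision = 143/202 = 0.7079
Recall = 143/164 = 0.872
F1 = 2·P·R/(P+R) = 2·TP/(2·TP+FP+FN) = 286/(286+59+21) = 286/366 = 0.7814

0.7814


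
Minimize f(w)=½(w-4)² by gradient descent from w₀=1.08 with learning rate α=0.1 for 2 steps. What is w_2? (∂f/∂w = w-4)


step 1: grad = 1.08-4 = -2.92; w = 1.08 - 0.1·(-2.92) = 1.372
step 2: grad = 1.372-4 = -2.628; w = 1.372 - 0.1·(-2.628) = 1.6348

1.6348


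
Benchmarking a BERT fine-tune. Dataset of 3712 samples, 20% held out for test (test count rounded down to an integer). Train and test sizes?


Test = ⌊3712·20/100⌋ = 742
Train = 3712 - 742 = 2970

Train: 2970, Test: 742


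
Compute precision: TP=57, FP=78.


Precision = TP/(TP+FP)
= 57/(57+78)
= 57/135 = 42.22%

42.22%


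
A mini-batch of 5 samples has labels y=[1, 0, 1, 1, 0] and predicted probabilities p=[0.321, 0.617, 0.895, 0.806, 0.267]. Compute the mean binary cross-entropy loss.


L[0] = -ln(0.321) = 1.1363
L[1] = -ln(1-0.617) = -ln(0.383) = 0.9597
L[2] = -ln(0.895) = 0.1109
L[3] = -ln(0.806) = 0.2157
L[4] = -ln(1-0.267) = -ln(0.733) = 0.3106
mean = (1.1363 + 0.9597 + 0.1109 + 0.2157 + 0.3106)/5 = 0.5466

0.5466


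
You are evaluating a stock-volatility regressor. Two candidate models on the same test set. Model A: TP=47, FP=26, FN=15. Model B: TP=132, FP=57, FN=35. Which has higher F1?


Model A: P=47/73=0.6438, R=47/62=0.7581, F1=2PR/(P+R)=2TP/(2TP+FP+FN)=94/135=0.6963
Model B: P=132/189=0.6984, R=132/167=0.7904, F1=2PR/(P+R)=2TP/(2TP+FP+FN)=264/356=0.7416
0.6963 < 0.7416 → Model B

Model B


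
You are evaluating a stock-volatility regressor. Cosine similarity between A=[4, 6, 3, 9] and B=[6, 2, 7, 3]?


A·B = 4·6 + 6·2 + 3·7 + 9·3 = 84
‖A‖ = √142 = 11.9164, ‖B‖ = √98 = 9.8995
cos = 84/(√142·√98) = 84/√13916 = 0.7121

0.7121


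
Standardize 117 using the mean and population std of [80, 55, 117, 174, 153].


μ = 115.8, σ = 44.1606
z = (117 - 115.8)/44.1606 = 0.0272

0.0272


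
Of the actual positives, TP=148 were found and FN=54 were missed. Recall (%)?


Recall = TP/(TP+FN)
= 148/(148+54)
= 148/202 = 73.27%

73.27%


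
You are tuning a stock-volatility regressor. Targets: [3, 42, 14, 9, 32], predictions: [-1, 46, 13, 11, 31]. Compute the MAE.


Absolute errors: |3+ 1|=4, |42-46|=4, |14-13|=1, |9-11|=2, |32-31|=1
Sum = 12
MAE = 12/5 = 12/5

12/5


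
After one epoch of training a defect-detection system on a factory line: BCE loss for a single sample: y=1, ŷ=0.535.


BCE = -[y·ln(p) + (1-y)·ln(1-p)]
= -1·ln(0.535) - 0
= -ln(0.535) = 0.6255

0.6255


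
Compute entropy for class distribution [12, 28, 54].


Probabilities: [12/94, 28/94, 54/94] ≈ [0.1277, 0.2979, 0.5745]
H = -((12/94)·log₂(12/94) + (28/94)·log₂(28/94) + (54/94)·log₂(54/94))
  = 1.359 bits

1.359 bits


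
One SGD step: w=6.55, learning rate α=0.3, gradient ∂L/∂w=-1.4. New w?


w_new = w - α·∇
= 6.55 - 0.3·-1.4
= 6.55 + 0.42
= 6.97

6.97


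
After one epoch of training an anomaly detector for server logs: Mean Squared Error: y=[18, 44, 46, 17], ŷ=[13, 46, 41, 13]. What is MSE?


Squared errors: (18-13)²=25, (44-46)²=4, (46-41)²=25, (17-13)²=16
Sum = 70
MSE = 70/4 = 35/2

35/2


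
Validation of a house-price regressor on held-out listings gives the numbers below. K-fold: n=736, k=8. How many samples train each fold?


Fold size = 736/8 = 92
Training per fold = 736 - 92 = 644

644


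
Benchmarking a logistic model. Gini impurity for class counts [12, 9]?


Probabilities: [12/21, 9/21] ≈ [0.5714, 0.4286]
Σpᵢ² = (144 + 81)/21² = 225/441
Gini = 1 - Σpᵢ² = 1 - 225/441 = 0.4898

0.4898


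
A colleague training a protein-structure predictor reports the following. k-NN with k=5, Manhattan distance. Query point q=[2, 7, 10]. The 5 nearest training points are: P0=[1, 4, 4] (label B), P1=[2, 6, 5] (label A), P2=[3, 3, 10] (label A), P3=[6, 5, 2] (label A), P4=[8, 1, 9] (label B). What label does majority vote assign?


d(q,P0) = 10  (label B)
d(q,P1) = 6  (label A)
d(q,P2) = 5  (label A)
d(q,P3) = 14  (label A)
d(q,P4) = 13  (label B)
Votes: A=3, B=2
Majority → A

A


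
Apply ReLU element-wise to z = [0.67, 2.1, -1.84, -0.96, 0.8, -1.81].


ReLU(0.67) = max(0, 0.67) = 0.67
ReLU(2.1) = max(0, 2.1) = 2.1
ReLU(-1.84) = max(0, -1.84) = 0.0
ReLU(-0.96) = max(0, -0.96) = 0.0
ReLU(0.8) = max(0, 0.8) = 0.8
ReLU(-1.81) = max(0, -1.81) = 0.0
result = [0.67, 2.1, 0.0, 0.0, 0.8, 0.0]

[0.67, 2.1, 0.0, 0.0, 0.8, 0.0]


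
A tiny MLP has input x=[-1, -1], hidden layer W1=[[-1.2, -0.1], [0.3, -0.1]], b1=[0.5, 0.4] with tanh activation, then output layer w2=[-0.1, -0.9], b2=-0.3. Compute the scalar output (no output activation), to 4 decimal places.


z1[0] = (-1.2)·(-1) + (-0.1)·(-1) + 0.5 = 1.8
z1[1] = (0.3)·(-1) + (-0.1)·(-1) + 0.4 = 0.2
h = tanh(z1) = [0.9468, 0.1974]
output = (-0.1)·(0.9468) + (-0.9)·(0.1974) - 0.3 = -0.5723

-0.5723


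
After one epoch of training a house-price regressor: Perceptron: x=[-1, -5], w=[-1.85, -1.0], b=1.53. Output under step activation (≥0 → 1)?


z = (-1)·(-1.85) + (-5)·(-1.0) + 1.53
  = 8.38
step(z) = 1 (z≥0)

1


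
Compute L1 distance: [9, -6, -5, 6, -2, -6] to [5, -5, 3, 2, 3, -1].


d = |9-5| + |-6+ 5| + |-5-3| + |6-2| + |-2-3| + |-6+ 1|
  = 4 + 1 + 8 + 4 + 5 + 5
  = 27

27


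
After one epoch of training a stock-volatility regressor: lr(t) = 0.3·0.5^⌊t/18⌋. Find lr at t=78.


n_drops = ⌊78/18⌋ = 4
lr = 0.3·0.5^4 = 0.3·0.0625 = 0.01875

0.01875


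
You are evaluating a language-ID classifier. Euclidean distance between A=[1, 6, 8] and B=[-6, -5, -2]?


d = √((1+ 6)² + (6+ 5)² + (8+ 2)²)
  = √(49 + 121 + 100)
  = √270 = 16.4317

16.4317


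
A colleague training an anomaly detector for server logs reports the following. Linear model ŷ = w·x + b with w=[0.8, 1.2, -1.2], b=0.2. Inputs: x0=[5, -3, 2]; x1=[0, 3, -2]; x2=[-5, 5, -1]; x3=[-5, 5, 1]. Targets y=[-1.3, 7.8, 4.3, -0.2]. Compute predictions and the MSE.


ŷ0 = (0.8)·(5) + (1.2)·(-3) + (-1.2)·(2) + 0.2 = -1.8
ŷ1 = (0.8)·(0) + (1.2)·(3) + (-1.2)·(-2) + 0.2 = 6.2
ŷ2 = (0.8)·(-5) + (1.2)·(5) + (-1.2)·(-1) + 0.2 = 3.4
ŷ3 = (0.8)·(-5) + (1.2)·(5) + (-1.2)·(1) + 0.2 = 1.0
errors² = [0.25, 2.56, 0.81, 1.44]
MSE = 5.0600/4 = 1.265

1.265


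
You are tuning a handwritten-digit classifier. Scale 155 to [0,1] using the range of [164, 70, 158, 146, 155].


min=70, max=164
(155-70)/(164-70) = 85/94 = 0.9043

0.9043


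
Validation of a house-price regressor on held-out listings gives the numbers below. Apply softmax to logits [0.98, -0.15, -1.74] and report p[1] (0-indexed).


Exponentials: e^0.98=2.6645, e^-0.15=0.8607, e^-1.74=0.1755
Sum = 3.7007
Softmax = [0.72, 0.2326, 0.0474]
p[1] = 0.8607/3.7007 = 0.2326

0.2326


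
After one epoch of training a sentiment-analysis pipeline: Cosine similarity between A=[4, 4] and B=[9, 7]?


A·B = 4·9 + 4·7 = 64
‖A‖ = √32 = 5.6569, ‖B‖ = √130 = 11.4018
cos = 64/(√32·√130) = 64/√4160 = 0.9923

0.9923


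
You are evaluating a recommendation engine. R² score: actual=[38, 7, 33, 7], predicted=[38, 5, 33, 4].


ȳ = 21.25
SS_res = Σ(y-ŷ)² = 13
SS_tot = Σ(y-ȳ)² = 824.75
R² = 1 - SS_res/SS_tot = 1 - 0.0158 = 0.9842

0.9842


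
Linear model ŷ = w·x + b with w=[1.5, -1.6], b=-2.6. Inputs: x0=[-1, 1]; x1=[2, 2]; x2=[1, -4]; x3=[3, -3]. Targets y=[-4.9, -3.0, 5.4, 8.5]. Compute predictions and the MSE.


ŷ0 = (1.5)·(-1) + (-1.6)·(1) - 2.6 = -5.7
ŷ1 = (1.5)·(2) + (-1.6)·(2) - 2.6 = -2.8
ŷ2 = (1.5)·(1) + (-1.6)·(-4) - 2.6 = 5.3
ŷ3 = (1.5)·(3) + (-1.6)·(-3) - 2.6 = 6.7
errors² = [0.64, 0.04, 0.01, 3.24]
MSE = 3.9300/4 = 0.9825

0.9825


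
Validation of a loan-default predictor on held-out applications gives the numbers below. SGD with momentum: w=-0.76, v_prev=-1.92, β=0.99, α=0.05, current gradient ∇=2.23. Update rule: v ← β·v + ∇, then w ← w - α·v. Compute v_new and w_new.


v_new = 0.99·-1.92 + 2.23 = -1.9008 + 2.23 = 0.3292
w_new = -0.76 - 0.05·0.3292 = -0.76 - 0.01646 = -0.77646

v_new=0.3292, w_new=-0.77646


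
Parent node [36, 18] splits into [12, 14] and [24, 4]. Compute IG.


Parent = [36, 18], H_parent = 0.9183
H_left = 0.9957 (n=26), H_right = 0.5917 (n=28)
H_children = (26/54)·0.9957 + (28/54)·0.5917 = 0.7862
IG = 0.9183 - 0.7862 = 0.1321

0.1321


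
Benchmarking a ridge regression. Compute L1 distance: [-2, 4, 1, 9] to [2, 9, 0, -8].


d = |-2-2| + |4-9| + |1-0| + |9+ 8|
  = 4 + 5 + 1 + 17
  = 27

27


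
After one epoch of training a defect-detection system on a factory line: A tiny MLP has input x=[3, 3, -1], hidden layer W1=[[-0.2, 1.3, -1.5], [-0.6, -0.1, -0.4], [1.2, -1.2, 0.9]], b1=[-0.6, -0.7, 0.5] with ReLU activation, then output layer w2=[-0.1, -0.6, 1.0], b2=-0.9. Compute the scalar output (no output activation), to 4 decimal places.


z1[0] = (-0.2)·(3) + (1.3)·(3) + (-1.5)·(-1) - 0.6 = 4.2
z1[1] = (-0.6)·(3) + (-0.1)·(3) + (-0.4)·(-1) - 0.7 = -2.4
z1[2] = (1.2)·(3) + (-1.2)·(3) + (0.9)·(-1) + 0.5 = -0.4
h = ReLU(z1) = [4.2, 0.0, 0.0]
output = (-0.1)·(4.2) + (-0.6)·(0.0) + (1.0)·(0.0) - 0.9 = -1.32

-1.32


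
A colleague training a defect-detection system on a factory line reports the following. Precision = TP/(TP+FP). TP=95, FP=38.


Precision = TP/(TP+FP)
= 95/(95+38)
= 95/133 = 71.43%

71.43%


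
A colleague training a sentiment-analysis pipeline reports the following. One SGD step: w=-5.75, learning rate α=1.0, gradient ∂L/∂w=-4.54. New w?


w_new = w - α·∇
= -5.75 - 1.0·-4.54
= -5.75 + 4.54
= -1.21

-1.21


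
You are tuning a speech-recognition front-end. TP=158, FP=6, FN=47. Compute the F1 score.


Precision = 158/164 = 0.9634
Recall = 158/205 = 0.7707
F1 = 2·P·R/(P+R) = 2·TP/(2·TP+FP+FN) = 316/(316+6+47) = 316/369 = 0.8564

0.8564


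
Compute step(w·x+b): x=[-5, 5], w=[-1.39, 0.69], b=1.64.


z = (-5)·(-1.39) + (5)·(0.69) + 1.64
  = 12.04
step(z) = 1 (z≥0)

1


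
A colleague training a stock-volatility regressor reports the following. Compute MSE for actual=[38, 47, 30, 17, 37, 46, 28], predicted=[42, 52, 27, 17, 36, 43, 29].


Squared errors: (38-42)²=16, (47-52)²=25, (30-27)²=9, (17-17)²=0, (37-36)²=1, (46-43)²=9, (28-29)²=1
Sum = 61
MSE = 61/7 = 61/7

61/7


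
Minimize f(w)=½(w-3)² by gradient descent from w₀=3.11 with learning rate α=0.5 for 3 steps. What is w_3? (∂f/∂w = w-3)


step 1: grad = 3.11-3 = 0.11; w = 3.11 - 0.5·(0.11) = 3.055
step 2: grad = 3.055-3 = 0.055; w = 3.055 - 0.5·(0.055) = 3.0275
step 3: grad = 3.0275-3 = 0.0275; w = 3.0275 - 0.5·(0.0275) = 3.01375

3.01375


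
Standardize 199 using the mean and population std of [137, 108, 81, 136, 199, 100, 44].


μ = 115, σ = 45.4376
z = (199 - 115)/45.4376 = 1.8487

1.8487


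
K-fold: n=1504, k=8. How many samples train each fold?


Fold size = 1504/8 = 188
Training per fold = 1504 - 188 = 1316

1316


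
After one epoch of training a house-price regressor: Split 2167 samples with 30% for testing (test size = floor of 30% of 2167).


Test = ⌊2167·30/100⌋ = 650
Train = 2167 - 650 = 1517

Train: 1517, Test: 650


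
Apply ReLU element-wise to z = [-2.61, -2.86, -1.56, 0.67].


ReLU(-2.61) = max(0, -2.61) = 0.0
ReLU(-2.86) = max(0, -2.86) = 0.0
ReLU(-1.56) = max(0, -1.56) = 0.0
ReLU(0.67) = max(0, 0.67) = 0.67
result = [0.0, 0.0, 0.0, 0.67]

[0.0, 0.0, 0.0, 0.67]


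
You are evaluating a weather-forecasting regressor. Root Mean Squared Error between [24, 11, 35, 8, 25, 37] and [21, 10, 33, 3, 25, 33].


MSE = 55/6 = 9.1667
RMSE = √(55/6) = 3.0277

3.0277


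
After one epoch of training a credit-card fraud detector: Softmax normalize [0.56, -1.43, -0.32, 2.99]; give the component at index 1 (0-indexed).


Exponentials: e^0.56=1.7507, e^-1.43=0.2393, e^-0.32=0.7261, e^2.99=19.8857
Sum = 22.6018
Softmax = [0.0775, 0.0106, 0.0321, 0.8798]
p[1] = 0.2393/22.6018 = 0.0106

0.0106


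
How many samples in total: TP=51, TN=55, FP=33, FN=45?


Total = TP + TN + FP + FN
= 51 + 55 + 33 + 45
= 184
(Predicted positive: 84, predicted negative: 100)

184


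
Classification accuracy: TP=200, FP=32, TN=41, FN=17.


Accuracy = (TP+TN)/(TP+TN+FP+FN)
= (200+41)/(290)
= 241/290 = 83.1%

83.1%


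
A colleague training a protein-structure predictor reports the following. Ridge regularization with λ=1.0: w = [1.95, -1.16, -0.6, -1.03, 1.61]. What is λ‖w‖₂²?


‖w‖₂² = (1.95)² + (-1.16)² + (-0.6)² + (-1.03)² + (1.61)²
     = 3.8025 + 1.3456 + 0.36 + 1.0609 + 2.5921
     = 9.1611
λ·‖w‖₂² = 1.0·9.1611 = 9.1611

9.1611


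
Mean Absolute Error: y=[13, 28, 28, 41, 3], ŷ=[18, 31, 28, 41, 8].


Absolute errors: |13-18|=5, |28-31|=3, |28-28|=0, |41-41|=0, |3-8|=5
Sum = 13
MAE = 13/5 = 13/5

13/5


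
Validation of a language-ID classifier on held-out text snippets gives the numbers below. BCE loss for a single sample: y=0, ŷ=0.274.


BCE = -[y·ln(p) + (1-y)·ln(1-p)]
= -0 - 1·ln(1-0.274)
= -ln(0.726) = 0.3202

0.3202


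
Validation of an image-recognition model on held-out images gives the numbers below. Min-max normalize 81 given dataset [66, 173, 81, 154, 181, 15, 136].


min=15, max=181
(81-15)/(181-15) = 66/166 = 0.3976

0.3976


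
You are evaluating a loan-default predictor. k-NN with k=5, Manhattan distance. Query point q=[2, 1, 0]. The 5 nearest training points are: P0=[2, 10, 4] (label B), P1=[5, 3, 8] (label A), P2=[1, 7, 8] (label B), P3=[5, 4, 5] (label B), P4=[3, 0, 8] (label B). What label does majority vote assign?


d(q,P0) = 13  (label B)
d(q,P1) = 13  (label A)
d(q,P2) = 15  (label B)
d(q,P3) = 11  (label B)
d(q,P4) = 10  (label B)
Votes: A=1, B=4
Majority → B

B


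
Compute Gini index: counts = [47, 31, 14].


Probabilities: [47/92, 31/92, 14/92] ≈ [0.5109, 0.337, 0.1522]
Σpᵢ² = (2209 + 961 + 196)/92² = 3366/8464
Gini = 1 - Σpᵢ² = 1 - 3366/8464 = 0.6023

0.6023


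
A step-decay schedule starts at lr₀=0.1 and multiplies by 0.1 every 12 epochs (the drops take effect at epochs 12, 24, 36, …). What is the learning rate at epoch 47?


n_drops = ⌊47/12⌋ = 3
lr = 0.1·0.1^3 = 0.1·0.001 = 0.0001

0.0001


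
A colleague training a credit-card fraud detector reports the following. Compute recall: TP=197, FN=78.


Recall = TP/(TP+FN)
= 197/(197+78)
= 197/275 = 71.64%

71.64%


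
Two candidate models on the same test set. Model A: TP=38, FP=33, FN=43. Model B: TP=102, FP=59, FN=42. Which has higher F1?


Model A: P=38/71=0.5352, R=38/81=0.4691, F1=2PR/(P+R)=2TP/(2TP+FP+FN)=76/152=0.5
Model B: P=102/161=0.6335, R=102/144=0.7083, F1=2PR/(P+R)=2TP/(2TP+FP+FN)=204/305=0.6689
0.5 < 0.6689 → Model B

Model B


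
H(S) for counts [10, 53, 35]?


Probabilities: [10/98, 53/98, 35/98] ≈ [0.102, 0.5408, 0.3571]
H = -((10/98)·log₂(10/98) + (53/98)·log₂(53/98) + (35/98)·log₂(35/98))
  = 1.3461 bits

1.3461 bits


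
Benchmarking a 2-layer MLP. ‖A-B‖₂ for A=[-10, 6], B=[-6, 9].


d = √((-10+ 6)² + (6-9)²)
  = √(16 + 9)
  = √25 = 5.0

5.0


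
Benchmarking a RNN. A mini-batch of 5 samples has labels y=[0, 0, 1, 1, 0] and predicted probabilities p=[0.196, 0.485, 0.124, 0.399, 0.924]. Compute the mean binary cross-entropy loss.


L[0] = -ln(1-0.196) = -ln(0.804) = 0.2182
L[1] = -ln(1-0.485) = -ln(0.515) = 0.6636
L[2] = -ln(0.124) = 2.0875
L[3] = -ln(0.399) = 0.9188
L[4] = -ln(1-0.924) = -ln(0.076) = 2.577
mean = (0.2182 + 0.6636 + 2.0875 + 0.9188 + 2.577)/5 = 1.293

1.293


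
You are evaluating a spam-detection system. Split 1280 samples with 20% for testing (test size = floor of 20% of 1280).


Test = ⌊1280·20/100⌋ = 256
Train = 1280 - 256 = 1024

Train: 1024, Test: 256


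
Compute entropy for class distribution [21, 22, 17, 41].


Probabilities: [21/101, 22/101, 17/101, 41/101] ≈ [0.2079, 0.2178, 0.1683, 0.4059]
H = -((21/101)·log₂(21/101) + (22/101)·log₂(22/101) + (17/101)·log₂(17/101) + (41/101)·log₂(41/101))
  = 1.9108 bits

1.9108 bits


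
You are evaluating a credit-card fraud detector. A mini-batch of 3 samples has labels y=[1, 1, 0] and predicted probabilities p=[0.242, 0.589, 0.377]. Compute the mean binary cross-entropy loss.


L[0] = -ln(0.242) = 1.4188
L[1] = -ln(0.589) = 0.5293
L[2] = -ln(1-0.377) = -ln(0.623) = 0.4732
mean = (1.4188 + 0.5293 + 0.4732)/3 = 0.8071

0.8071


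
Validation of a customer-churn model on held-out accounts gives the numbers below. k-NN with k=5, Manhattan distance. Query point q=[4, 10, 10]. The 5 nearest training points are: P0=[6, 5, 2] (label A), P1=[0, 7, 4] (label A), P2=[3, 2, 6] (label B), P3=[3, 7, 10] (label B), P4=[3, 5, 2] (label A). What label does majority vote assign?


d(q,P0) = 15  (label A)
d(q,P1) = 13  (label A)
d(q,P2) = 13  (label B)
d(q,P3) = 4  (label B)
d(q,P4) = 14  (label A)
Votes: A=3, B=2
Majority → A

A


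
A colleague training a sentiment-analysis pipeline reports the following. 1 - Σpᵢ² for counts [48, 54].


Probabilities: [48/102, 54/102] ≈ [0.4706, 0.5294]
Σpᵢ² = (2304 + 2916)/102² = 5220/10404
Gini = 1 - Σpᵢ² = 1 - 5220/10404 = 0.4983

0.4983


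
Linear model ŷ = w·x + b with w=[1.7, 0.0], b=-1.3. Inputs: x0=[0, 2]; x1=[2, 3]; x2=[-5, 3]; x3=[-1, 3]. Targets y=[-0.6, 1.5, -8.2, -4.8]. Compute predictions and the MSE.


ŷ0 = (1.7)·(0) + (0.0)·(2) - 1.3 = -1.3
ŷ1 = (1.7)·(2) + (0.0)·(3) - 1.3 = 2.1
ŷ2 = (1.7)·(-5) + (0.0)·(3) - 1.3 = -9.8
ŷ3 = (1.7)·(-1) + (0.0)·(3) - 1.3 = -3.0
errors² = [0.49, 0.36, 2.56, 3.24]
MSE = 6.6500/4 = 1.6625

1.6625


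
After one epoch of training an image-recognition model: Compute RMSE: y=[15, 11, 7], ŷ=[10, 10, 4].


MSE = 35/3 = 11.6667
RMSE = √(35/3) = 3.4157

3.4157


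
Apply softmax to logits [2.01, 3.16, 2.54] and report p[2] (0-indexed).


Exponentials: e^2.01=7.4633, e^3.16=23.5706, e^2.54=12.6797
Sum = 43.7136
Softmax = [0.1707, 0.5392, 0.2901]
p[2] = 12.6797/43.7136 = 0.2901

0.2901


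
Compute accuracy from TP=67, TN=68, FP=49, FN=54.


Accuracy = (TP+TN)/(TP+TN+FP+FN)
= (67+68)/(238)
= 135/238 = 56.72%

56.72%


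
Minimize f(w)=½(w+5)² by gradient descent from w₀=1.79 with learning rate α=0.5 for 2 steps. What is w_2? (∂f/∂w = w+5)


step 1: grad = 1.79+5 = 6.79; w = 1.79 - 0.5·(6.79) = -1.605
step 2: grad = -1.605+5 = 3.395; w = -1.605 - 0.5·(3.395) = -3.3025

-3.3025


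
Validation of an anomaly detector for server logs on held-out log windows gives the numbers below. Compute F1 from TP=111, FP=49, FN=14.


Precision = 111/160 = 0.6937
Recall = 111/125 = 0.888
F1 = 2·P·R/(P+R) = 2·TP/(2·TP+FP+FN) = 222/(222+49+14) = 222/285 = 0.7789

0.7789


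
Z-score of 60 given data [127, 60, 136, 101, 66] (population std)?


μ = 98, σ = 30.861
z = (60 - 98)/30.861 = -1.2313

-1.2313


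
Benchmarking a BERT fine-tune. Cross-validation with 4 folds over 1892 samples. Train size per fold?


Fold size = 1892/4 = 473
Training per fold = 1892 - 473 = 1419

1419


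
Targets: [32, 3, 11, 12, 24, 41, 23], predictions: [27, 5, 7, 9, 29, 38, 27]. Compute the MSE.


Squared errors: (32-27)²=25, (3-5)²=4, (11-7)²=16, (12-9)²=9, (24-29)²=25, (41-38)²=9, (23-27)²=16
Sum = 104
MSE = 104/7 = 104/7

104/7


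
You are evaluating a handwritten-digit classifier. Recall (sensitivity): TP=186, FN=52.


Recall = TP/(TP+FN)
= 186/(186+52)
= 186/238 = 78.15%

78.15%


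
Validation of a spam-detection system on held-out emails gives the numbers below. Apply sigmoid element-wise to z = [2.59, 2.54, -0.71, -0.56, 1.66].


σ(2.59) = 1/(1+e^-2.59) = 0.9302
σ(2.54) = 1/(1+e^-2.54) = 0.9269
σ(-0.71) = 1/(1+e^0.71) = 0.3296
σ(-0.56) = 1/(1+e^0.56) = 0.3635
σ(1.66) = 1/(1+e^-1.66) = 0.8402
result = [0.9302, 0.9269, 0.3296, 0.3635, 0.8402]

[0.9302, 0.9269, 0.3296, 0.3635, 0.8402]


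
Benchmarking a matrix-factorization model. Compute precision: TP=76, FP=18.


Precision = TP/(TP+FP)
= 76/(76+18)
= 76/94 = 80.85%

80.85%


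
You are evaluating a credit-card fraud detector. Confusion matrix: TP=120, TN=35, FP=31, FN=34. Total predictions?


Total = TP + TN + FP + FN
= 120 + 35 + 31 + 34
= 220
(Predicted positive: 151, predicted negative: 69)

220


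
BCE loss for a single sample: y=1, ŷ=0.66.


BCE = -[y·ln(p) + (1-y)·ln(1-p)]
= -1·ln(0.66) - 0
= -ln(0.66) = 0.4155

0.4155
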